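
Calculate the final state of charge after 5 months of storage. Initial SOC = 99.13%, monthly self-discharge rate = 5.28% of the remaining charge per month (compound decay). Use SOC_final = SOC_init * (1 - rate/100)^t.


decay = (1 - 5.28/100)^5 = 0.76244
SOC_final = 99.13 * 0.76244 = 75.58%

75.58%


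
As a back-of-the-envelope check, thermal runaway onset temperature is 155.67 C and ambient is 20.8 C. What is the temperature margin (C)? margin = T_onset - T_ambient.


Safety margin = 155.67 C - 20.8 C = 134.87 C

134.87 C


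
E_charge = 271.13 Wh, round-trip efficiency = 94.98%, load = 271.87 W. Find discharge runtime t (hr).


Step 1: E_discharge = eta/100 * E_charge = 94.98/100 * 271.13 = 257.52 Wh
Step 2: t = E_discharge / P = 257.52 / 271.87 = 0.9472 hr

0.9472 hr


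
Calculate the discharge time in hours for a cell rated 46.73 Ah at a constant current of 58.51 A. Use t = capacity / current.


Runtime = 46.73 Ah / 58.51 A = 0.7987 hr

0.7987 hr


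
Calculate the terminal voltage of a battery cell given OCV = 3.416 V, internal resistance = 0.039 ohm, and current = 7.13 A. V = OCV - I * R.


IR drop = 7.13 * 0.039 = 0.27807 V
V = 3.416 - 0.27807 = 3.138 V

3.138 V


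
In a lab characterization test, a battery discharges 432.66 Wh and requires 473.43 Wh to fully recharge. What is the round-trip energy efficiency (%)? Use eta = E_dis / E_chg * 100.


eta_e = E_dis / E_chg * 100 = 432.66 / 473.43 * 100 = 91.39%

91.39%


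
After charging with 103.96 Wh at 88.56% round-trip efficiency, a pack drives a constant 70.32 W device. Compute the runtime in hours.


Step 1: E_discharge = eta/100 * E_charge = 88.56/100 * 103.96 = 92.067 Wh
Step 2: t = E_discharge / P = 92.067 / 70.32 = 1.309 hr

1.309 hr


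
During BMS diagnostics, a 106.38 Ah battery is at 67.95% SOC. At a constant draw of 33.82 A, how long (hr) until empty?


Step 1: remaining = SOC/100 * C_total = 67.95/100 * 106.38 = 72.285 Ah
Step 2: t = remaining / I = 72.285 / 33.82 = 2.137 hr

2.137 hr


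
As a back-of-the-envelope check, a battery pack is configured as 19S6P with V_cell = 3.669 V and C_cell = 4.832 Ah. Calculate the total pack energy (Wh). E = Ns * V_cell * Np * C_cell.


E = Ns * Vcell * Np * Ccell = 19 * 3.669 * 6 * 4.832 = 2021 Wh

2021 Wh


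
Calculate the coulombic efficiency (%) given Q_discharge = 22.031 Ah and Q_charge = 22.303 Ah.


eta_c = Q_dis / Q_chg * 100 = 22.031 / 22.303 * 100 = 98.78%

98.78%


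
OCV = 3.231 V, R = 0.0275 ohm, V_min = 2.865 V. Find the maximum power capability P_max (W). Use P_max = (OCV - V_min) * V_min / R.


P_max = (OCV - V_min) * V_min / R = (3.231 - 2.865) * 2.865 / 0.0275 = 0.366 * 2.865 / 0.0275 = 38.13 W

38.13 W


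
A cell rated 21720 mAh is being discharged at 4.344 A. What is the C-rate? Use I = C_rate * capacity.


Convert: capacity = 21720 mAh = 21.72 Ah
C_rate = I / capacity = 4.344 / 21.72 = 0.2C

0.2C


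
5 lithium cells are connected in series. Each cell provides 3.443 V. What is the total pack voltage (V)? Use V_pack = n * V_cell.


Series voltages add: 5 * 3.443 V = 17.215 V

17.215 V


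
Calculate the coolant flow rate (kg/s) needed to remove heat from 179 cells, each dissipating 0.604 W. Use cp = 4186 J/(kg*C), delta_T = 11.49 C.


Step 1: Total heat Q = 179 * 0.604 W = 108.12 W
Step 2: denom = cp * dT = 4186 * 11.49 = 48097
Step 3: m_dot = 108.12 / 48097 = 0.002248 kg/s

0.002248 kg/s


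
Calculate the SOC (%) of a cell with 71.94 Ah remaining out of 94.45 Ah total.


SOC = (remaining / total) * 100 = (71.94 / 94.45) * 100 = 76.17%

76.17%


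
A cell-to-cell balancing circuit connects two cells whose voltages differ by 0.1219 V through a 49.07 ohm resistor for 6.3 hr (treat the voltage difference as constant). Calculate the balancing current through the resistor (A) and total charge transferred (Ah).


I_bal = dV / R = 0.1219 / 49.07 = 0.0024842 A
Q = I_bal * t = 0.0024842 * 6.3 = 0.01565 Ah

I=0.0024842 A, Q=0.01565 Ah


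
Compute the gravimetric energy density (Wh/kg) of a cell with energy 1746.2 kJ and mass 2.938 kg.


Convert: E = 1746.2 kJ = 485.06 Wh
ED = E / m = 485.06 / 2.938 = 165.1 Wh/kg

165.1 Wh/kg


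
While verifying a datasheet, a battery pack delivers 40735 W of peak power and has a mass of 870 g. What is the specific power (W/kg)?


Convert: m = 870 g = 0.87 kg
Specific power = 40735 W / 0.87 kg = 46820 W/kg

46820 W/kg


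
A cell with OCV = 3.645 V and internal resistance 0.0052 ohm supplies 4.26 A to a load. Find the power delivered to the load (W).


Step 1: V_terminal = OCV - I*R = 3.645 - 4.26 * 0.0052 = 3.6228 V
Step 2: P_out = V_terminal * I = 3.6228 * 4.26 = 15.43 W

15.43 W


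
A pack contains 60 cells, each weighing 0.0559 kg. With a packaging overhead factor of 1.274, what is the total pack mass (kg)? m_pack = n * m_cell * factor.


m_pack = n * m_cell * overhead = 60 * 0.0559 * 1.274 = 4.273 kg

4.273 kg


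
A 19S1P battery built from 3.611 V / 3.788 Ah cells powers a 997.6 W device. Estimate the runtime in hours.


Step 1: E_pack = Ns * V_cell * Np * C_cell = 19 * 3.611 * 1 * 3.788 = 259.89 Wh
Step 2: t = E_pack / P = 259.89 / 997.6 = 0.2605 hr

0.2605 hr


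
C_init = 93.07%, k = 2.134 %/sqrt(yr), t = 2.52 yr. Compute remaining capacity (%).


sqrt(t) = sqrt(2.52) = 1.5875
C_final = 93.07 - 2.134 * 1.5875 = 89.68%

89.68%


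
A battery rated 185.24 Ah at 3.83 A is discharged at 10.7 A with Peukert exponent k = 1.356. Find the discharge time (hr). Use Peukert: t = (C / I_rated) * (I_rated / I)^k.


Step 1: t_rated = C / I_rated = 185.24 / 3.83 = 48.366 hr
Step 2: ratio = 3.83 / 10.7 = 0.35794
Step 3: ratio^k = 0.35794^1.356 = 0.24829
Step 4: t = t_rated * ratio^k = 48.366 * 0.24829 = 12.01 hr

12.01 hr


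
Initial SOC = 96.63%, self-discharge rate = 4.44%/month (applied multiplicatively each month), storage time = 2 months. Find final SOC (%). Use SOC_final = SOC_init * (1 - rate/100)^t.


Monthly retention factor = 1 - 4.44/100 = 0.9556
Over 2 months: factor^2 = 0.91317
SOC_final = 96.63 * 0.91317 = 88.24%

88.24%


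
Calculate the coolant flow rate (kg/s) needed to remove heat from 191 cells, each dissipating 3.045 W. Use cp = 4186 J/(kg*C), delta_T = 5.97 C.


Q_total = 191 * 3.045 = 581.6 W
m_dot = Q_total / (cp * dT) = 581.6 / (4186 * 5.97) = 0.02327 kg/s

0.02327 kg/s


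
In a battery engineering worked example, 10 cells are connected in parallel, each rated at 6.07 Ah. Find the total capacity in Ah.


Parallel capacities add: 10 * 6.07 Ah = 60.7 Ah

60.7 Ah


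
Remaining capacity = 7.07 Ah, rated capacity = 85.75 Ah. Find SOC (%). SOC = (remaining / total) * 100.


SOC% = 7.07 / 85.75 * 100 = 8.245%

8.245%


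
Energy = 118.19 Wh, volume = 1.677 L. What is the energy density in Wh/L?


Volumetric ED = 118.19 Wh / 1.677 L = 70.48 Wh/L

70.48 Wh/L


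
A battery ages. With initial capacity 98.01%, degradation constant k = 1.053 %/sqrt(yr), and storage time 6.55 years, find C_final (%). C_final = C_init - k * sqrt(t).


sqrt(t) = sqrt(6.55) = 2.5593
C_final = 98.01 - 1.053 * 2.5593 = 95.32%

95.32%


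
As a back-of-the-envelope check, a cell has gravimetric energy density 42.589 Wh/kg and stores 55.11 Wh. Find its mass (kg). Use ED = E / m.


m = E / ED = 55.11 / 42.589 = 1.294 kg

1.294 kg


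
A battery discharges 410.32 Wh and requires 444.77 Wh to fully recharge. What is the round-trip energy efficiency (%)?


eta_e = E_dis / E_chg * 100 = 410.32 / 444.77 * 100 = 92.25%

92.25%


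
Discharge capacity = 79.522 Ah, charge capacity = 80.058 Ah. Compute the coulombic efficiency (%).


eta_c = Q_dis / Q_chg * 100 = 79.522 / 80.058 * 100 = 99.33%

99.33%


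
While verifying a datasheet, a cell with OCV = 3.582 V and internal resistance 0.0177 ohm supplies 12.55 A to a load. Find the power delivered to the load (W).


Step 1: V_terminal = OCV - I*R = 3.582 - 12.55 * 0.0177 = 3.3599 V
Step 2: P_out = V_terminal * I = 3.3599 * 12.55 = 42.17 W

42.17 W


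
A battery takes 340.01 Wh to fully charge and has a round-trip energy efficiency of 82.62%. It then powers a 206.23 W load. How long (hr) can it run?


Step 1: E_discharge = eta/100 * E_charge = 82.62/100 * 340.01 = 280.92 Wh
Step 2: t = E_discharge / P = 280.92 / 206.23 = 1.362 hr

1.362 hr


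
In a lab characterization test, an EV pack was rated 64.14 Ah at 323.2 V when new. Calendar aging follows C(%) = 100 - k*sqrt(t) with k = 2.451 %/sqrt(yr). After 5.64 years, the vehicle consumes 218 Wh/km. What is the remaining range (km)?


Step 1: capacity retention = 100 - 2.451 * sqrt(5.64) = 100 - 2.451 * 2.3749 = 94.179%
Step 2: C_now = 64.14 * 94.179/100 = 60.406 Ah
Step 3: E_pack = V * C_now = 323.2 * 60.406 = 19523 Wh
Step 4: range = E_pack / consumption = 19523 / 218 = 89.56 km

89.56 km


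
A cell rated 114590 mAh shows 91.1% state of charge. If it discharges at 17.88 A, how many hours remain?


Convert: C_total = 114590 mAh = 114.59 Ah
Step 1: remaining = SOC/100 * C_total = 91.1/100 * 114.59 = 104.39 Ah
Step 2: t = remaining / I = 104.39 / 17.88 = 5.838 hr

5.838 hr


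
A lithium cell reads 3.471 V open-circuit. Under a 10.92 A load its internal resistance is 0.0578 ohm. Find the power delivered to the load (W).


Step 1: V_terminal = OCV - I*R = 3.471 - 10.92 * 0.0578 = 2.8398 V
Step 2: P_out = V_terminal * I = 2.8398 * 10.92 = 31.01 W

31.01 W


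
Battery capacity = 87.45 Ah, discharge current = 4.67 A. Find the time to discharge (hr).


t = capacity / current = 87.45 / 4.67 = 18.73 hr

18.73 hr


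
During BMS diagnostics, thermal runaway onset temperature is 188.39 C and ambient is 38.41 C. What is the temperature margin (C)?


margin = T_onset - T_ambient = 188.39 - 38.41 = 149.98 C

149.98 C


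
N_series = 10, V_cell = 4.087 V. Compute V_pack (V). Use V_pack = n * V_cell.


V_pack = n * V_cell = 10 * 4.087 = 40.87 V

40.87 V


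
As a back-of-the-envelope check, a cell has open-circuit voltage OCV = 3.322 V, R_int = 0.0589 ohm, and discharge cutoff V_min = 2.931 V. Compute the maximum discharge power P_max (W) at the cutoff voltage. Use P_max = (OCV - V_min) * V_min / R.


P_max = (OCV - V_min) * V_min / R = (3.322 - 2.931) * 2.931 / 0.0589 = 0.391 * 2.931 / 0.0589 = 19.46 W

19.46 W


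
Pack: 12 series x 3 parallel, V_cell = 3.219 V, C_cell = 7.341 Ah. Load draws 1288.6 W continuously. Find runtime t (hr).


Step 1: E_pack = Ns * V_cell * Np * C_cell = 12 * 3.219 * 3 * 7.341 = 850.7 Wh
Step 2: t = E_pack / P = 850.7 / 1288.6 = 0.6602 hr

0.6602 hr


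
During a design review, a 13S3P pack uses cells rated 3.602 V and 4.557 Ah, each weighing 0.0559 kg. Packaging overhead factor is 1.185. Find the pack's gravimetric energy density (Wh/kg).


Step 1: V_pack = 13 * 3.602 = 46.826 V
Step 2: C_pack = 3 * 4.557 = 13.671 Ah
Step 3: E_pack = V_pack * C_pack = 46.826 * 13.671 = 640.16 Wh
Step 4: m_pack = 13 * 3 * 0.0559 * 1.185 = 2.5834 kg
Step 5: ED = E_pack / m_pack = 640.16 / 2.5834 = 247.8 Wh/kg

247.8 Wh/kg


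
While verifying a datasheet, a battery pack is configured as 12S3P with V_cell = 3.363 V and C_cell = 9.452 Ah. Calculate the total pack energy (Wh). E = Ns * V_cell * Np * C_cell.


V_pack = 12 * 3.363 = 40.356 V
C_pack = 3 * 9.452 = 28.356 Ah
E = V_pack * C_pack = 40.356 * 28.356 = 1144 Wh

1144 Wh


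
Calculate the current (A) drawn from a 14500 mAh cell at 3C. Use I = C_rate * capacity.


Convert: capacity = 14500 mAh = 14.5 Ah
I = C_rate * capacity = 3 * 14.5 = 43.5 A

43.5 A


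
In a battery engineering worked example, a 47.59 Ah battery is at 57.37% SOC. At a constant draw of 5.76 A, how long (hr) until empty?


Step 1: remaining = SOC/100 * C_total = 57.37/100 * 47.59 = 27.302 Ah
Step 2: t = remaining / I = 27.302 / 5.76 = 4.740 hr

4.740 hr


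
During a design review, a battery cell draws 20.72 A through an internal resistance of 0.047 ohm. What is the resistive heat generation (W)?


I^2 = 429.32
Q = 429.32 * 0.047 = 20.18 W

20.18 W


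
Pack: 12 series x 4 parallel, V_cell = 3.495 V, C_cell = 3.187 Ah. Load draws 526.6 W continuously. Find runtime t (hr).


Step 1: E_pack = Ns * V_cell * Np * C_cell = 12 * 3.495 * 4 * 3.187 = 534.65 Wh
Step 2: t = E_pack / P = 534.65 / 526.6 = 1.015 hr

1.015 hr


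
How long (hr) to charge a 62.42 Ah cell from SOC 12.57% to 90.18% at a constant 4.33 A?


Step 1: dSOC = 90.18% - 12.57% = 77.61%
Step 2: delta_Ah = 62.42 * 77.61 / 100 = 48.444 Ah
Step 3: t = 48.444 / 4.33 = 11.19 hr

11.19 hr


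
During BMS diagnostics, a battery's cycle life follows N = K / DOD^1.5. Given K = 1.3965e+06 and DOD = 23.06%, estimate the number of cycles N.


Step 1: DOD^1.5 = 23.06^1.5 = 110.74
Step 2: N = 1.3965e+06 / 110.74 = 12610 cycles

12610 cycles


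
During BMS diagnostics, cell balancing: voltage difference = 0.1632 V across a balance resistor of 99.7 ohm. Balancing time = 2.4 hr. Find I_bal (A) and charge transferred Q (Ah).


First, Ohm's law: I_bal = 0.1632 V / 99.7 ohm = 0.0016369 A
Then Q = I * t = 0.0016369 A * 2.4 hr = 0.003929 Ah

I=0.0016369 A, Q=0.003929 Ah


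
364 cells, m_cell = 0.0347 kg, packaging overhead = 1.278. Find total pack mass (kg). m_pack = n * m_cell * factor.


m_pack = n * m_cell * overhead = 364 * 0.0347 * 1.278 = 16.14 kg

16.14 kg


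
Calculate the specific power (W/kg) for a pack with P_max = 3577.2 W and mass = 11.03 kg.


Specific power = 3577.2 W / 11.03 kg = 324.3 W/kg

324.3 W/kg


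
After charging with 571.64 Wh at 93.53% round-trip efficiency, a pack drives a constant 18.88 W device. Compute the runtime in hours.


Step 1: E_discharge = eta/100 * E_charge = 93.53/100 * 571.64 = 534.65 Wh
Step 2: t = E_discharge / P = 534.65 / 18.88 = 28.32 hr

28.32 hr


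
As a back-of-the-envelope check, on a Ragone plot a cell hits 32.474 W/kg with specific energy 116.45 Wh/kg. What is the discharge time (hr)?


t = E / P = 116.45 / 32.474 = 3.586 hr

3.586 hr


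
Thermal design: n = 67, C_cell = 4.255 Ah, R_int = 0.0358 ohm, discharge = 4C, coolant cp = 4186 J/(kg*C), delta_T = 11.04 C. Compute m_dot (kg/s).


Step 1: I = 4 * 4.255 = 17.02 A
Step 2: Q_cell = I^2 * R = 17.02^2 * 0.0358 = 10.371 W
Step 3: Q_total = 67 * 10.371 = 694.86 W
Step 4: m_dot = Q_total / (cp * dT) = 694.86 / (4186 * 11.04) = 0.01504 kg/s

0.01504 kg/s


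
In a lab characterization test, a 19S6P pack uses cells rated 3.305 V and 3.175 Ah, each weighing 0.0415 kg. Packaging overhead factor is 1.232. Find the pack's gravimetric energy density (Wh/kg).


Step 1: V_pack = 19 * 3.305 = 62.795 V
Step 2: C_pack = 6 * 3.175 = 19.05 Ah
Step 3: E_pack = V_pack * C_pack = 62.795 * 19.05 = 1196.2 Wh
Step 4: m_pack = 19 * 6 * 0.0415 * 1.232 = 5.8286 kg
Step 5: ED = E_pack / m_pack = 1196.2 / 5.8286 = 205.2 Wh/kg

205.2 Wh/kg


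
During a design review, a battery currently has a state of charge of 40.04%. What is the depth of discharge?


Complement of SOC: DOD = 100% - 40.04% = 59.96%

59.96%


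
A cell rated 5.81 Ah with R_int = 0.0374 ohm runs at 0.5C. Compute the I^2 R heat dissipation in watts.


Step 1: I = C_rate * capacity = 0.5 * 5.81 = 2.905 A
Step 2: Q = I^2 * R = 2.905^2 * 0.0374 = 8.439 * 0.0374 = 0.3156 W

0.3156 W


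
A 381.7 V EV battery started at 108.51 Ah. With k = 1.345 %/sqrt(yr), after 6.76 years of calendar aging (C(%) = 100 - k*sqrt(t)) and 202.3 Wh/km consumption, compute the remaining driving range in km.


Step 1: capacity retention = 100 - 1.345 * sqrt(6.76) = 100 - 1.345 * 2.6 = 96.503%
Step 2: C_now = 108.51 * 96.503/100 = 104.72 Ah
Step 3: E_pack = V * C_now = 381.7 * 104.72 = 39972 Wh
Step 4: range = E_pack / consumption = 39972 / 202.3 = 197.6 km

197.6 km


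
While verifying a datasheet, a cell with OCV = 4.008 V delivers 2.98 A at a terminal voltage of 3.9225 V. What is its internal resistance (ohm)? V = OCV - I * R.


R = (OCV - V) / I = (4.008 - 3.9225) / 2.98 = 0.02869 ohm

0.02869 ohm


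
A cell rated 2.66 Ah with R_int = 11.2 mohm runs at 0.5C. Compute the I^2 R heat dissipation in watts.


Convert: R = 11.2 mohm = 0.0112 ohm
Step 1: I = C_rate * capacity = 0.5 * 2.66 = 1.33 A
Step 2: Q = I^2 * R = 1.33^2 * 0.0112 = 1.7689 * 0.0112 = 0.01981 W

0.01981 W


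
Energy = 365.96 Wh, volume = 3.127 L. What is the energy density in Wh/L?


ED = E / V = 365.96 / 3.127 = 117.0 Wh/L

117.0 Wh/L


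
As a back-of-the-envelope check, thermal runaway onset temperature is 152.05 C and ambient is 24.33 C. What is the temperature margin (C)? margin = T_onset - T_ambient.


Safety margin = 152.05 C - 24.33 C = 127.72 C

127.72 C


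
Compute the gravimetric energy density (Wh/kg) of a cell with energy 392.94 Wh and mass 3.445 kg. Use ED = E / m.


Specific energy = 392.94 Wh / 3.445 kg = 114.1 Wh/kg

114.1 Wh/kg


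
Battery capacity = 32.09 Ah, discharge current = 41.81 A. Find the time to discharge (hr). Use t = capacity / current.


t = capacity / current = 32.09 / 41.81 = 0.7675 hr

0.7675 hr


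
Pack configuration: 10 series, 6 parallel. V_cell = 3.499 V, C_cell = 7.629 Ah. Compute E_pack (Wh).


V_pack = 10 * 3.499 = 34.99 V
C_pack = 6 * 7.629 = 45.774 Ah
E = V_pack * C_pack = 34.99 * 45.774 = 1602 Wh

1602 Wh


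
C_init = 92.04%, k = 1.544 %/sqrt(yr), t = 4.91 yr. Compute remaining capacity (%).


sqrt(t) = sqrt(4.91) = 2.2159
C_final = 92.04 - 1.544 * 2.2159 = 88.62%

88.62%


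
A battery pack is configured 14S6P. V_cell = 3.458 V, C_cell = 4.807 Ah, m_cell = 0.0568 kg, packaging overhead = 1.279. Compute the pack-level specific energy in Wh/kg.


Step 1: V_pack = 14 * 3.458 = 48.412 V
Step 2: C_pack = 6 * 4.807 = 28.842 Ah
Step 3: E_pack = V_pack * C_pack = 48.412 * 28.842 = 1396.3 Wh
Step 4: m_pack = 14 * 6 * 0.0568 * 1.279 = 6.1024 kg
Step 5: ED = E_pack / m_pack = 1396.3 / 6.1024 = 228.8 Wh/kg

228.8 Wh/kg


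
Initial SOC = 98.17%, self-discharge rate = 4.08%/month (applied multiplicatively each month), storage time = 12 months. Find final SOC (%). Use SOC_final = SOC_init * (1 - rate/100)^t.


decay = (1 - 4.08/100)^12 = 0.60661
SOC_final = 98.17 * 0.60661 = 59.55%

59.55%


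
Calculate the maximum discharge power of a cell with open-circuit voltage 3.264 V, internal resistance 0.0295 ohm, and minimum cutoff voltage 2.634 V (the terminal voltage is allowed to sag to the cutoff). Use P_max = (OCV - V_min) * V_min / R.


dV = OCV - V_min = 0.63 V (so I_max = dV / R)
P_max = dV * V_min / R = 0.63 * 2.634 / 0.0295 = 56.25 W

56.25 W


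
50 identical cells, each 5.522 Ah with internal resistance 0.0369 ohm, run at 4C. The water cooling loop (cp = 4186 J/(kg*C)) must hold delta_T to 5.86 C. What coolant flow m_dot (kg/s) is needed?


Step 1: I = 4 * 5.522 = 22.088 A
Step 2: Q_cell = I^2 * R = 22.088^2 * 0.0369 = 18.003 W
Step 3: Q_total = 50 * 18.003 = 900.15 W
Step 4: m_dot = Q_total / (cp * dT) = 900.15 / (4186 * 5.86) = 0.03670 kg/s

0.03670 kg/s


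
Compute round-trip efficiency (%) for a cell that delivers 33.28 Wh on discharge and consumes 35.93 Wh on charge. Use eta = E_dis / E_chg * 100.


Round-trip efficiency = 33.28/35.93 * 100% = 92.62%

92.62%


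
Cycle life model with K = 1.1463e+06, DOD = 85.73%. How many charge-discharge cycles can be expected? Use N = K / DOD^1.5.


DOD^1.5 = 793.78
N = K / DOD^1.5 = 1.1463e+06 / 793.78 = 1444

1444 cycles


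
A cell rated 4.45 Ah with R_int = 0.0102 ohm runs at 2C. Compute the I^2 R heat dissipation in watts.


Step 1: I = C_rate * capacity = 2 * 4.45 = 8.9 A
Step 2: Q = I^2 * R = 8.9^2 * 0.0102 = 79.21 * 0.0102 = 0.8079 W

0.8079 W


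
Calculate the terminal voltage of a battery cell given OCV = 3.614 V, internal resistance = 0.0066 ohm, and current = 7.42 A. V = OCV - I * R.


IR drop = 7.42 * 0.0066 = 0.048972 V
V = 3.614 - 0.048972 = 3.565 V

3.565 V


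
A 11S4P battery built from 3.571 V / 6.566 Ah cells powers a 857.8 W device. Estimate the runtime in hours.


Step 1: E_pack = Ns * V_cell * Np * C_cell = 11 * 3.571 * 4 * 6.566 = 1031.7 Wh
Step 2: t = E_pack / P = 1031.7 / 857.8 = 1.203 hr

1.203 hr


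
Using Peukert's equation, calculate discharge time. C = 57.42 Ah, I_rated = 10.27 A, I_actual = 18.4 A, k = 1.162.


Step 1: t_rated = C / I_rated = 57.42 / 10.27 = 5.591 hr
Step 2: ratio = 10.27 / 18.4 = 0.55815
Step 3: ratio^k = 0.55815^1.162 = 0.50784
Step 4: t = t_rated * ratio^k = 5.591 * 0.50784 = 2.839 hr

2.839 hr


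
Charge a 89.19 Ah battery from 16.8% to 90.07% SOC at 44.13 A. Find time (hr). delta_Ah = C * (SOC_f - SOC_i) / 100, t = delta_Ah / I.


delta_Ah = 89.19 * (90.07 - 16.8) / 100 = 65.35 Ah
t = delta_Ah / I = 65.35 / 44.13 = 1.481 hr

1.481 hr


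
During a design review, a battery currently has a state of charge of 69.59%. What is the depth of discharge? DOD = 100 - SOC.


DOD = 100 - SOC = 100 - 69.59 = 30.41%

30.41%


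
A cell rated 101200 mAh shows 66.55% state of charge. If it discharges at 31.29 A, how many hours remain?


Convert: C_total = 101200 mAh = 101.2 Ah
Step 1: remaining = SOC/100 * C_total = 66.55/100 * 101.2 = 67.349 Ah
Step 2: t = remaining / I = 67.349 / 31.29 = 2.152 hr

2.152 hr


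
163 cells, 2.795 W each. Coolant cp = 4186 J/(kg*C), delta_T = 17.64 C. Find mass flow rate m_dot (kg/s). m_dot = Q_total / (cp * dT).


Q_total = 163 * 2.795 = 455.59 W
m_dot = Q_total / (cp * dT) = 455.59 / (4186 * 17.64) = 0.006170 kg/s

0.006170 kg/s


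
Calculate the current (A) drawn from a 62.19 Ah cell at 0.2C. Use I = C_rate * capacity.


I = C_rate * capacity = 0.2 * 62.19 = 12.438 A

12.438 A


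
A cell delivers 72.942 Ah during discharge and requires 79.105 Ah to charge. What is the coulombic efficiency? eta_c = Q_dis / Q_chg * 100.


eta_c = Q_dis / Q_chg * 100 = 72.942 / 79.105 * 100 = 92.21%

92.21%


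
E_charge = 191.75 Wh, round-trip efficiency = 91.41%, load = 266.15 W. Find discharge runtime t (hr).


Step 1: E_discharge = eta/100 * E_charge = 91.41/100 * 191.75 = 175.28 Wh
Step 2: t = E_discharge / P = 175.28 / 266.15 = 0.6586 hr

0.6586 hr


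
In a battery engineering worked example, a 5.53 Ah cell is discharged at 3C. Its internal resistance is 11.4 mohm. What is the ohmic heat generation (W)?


Convert: R = 11.4 mohm = 0.0114 ohm
Step 1: I = C_rate * capacity = 3 * 5.53 = 16.59 A
Step 2: Q = I^2 * R = 16.59^2 * 0.0114 = 275.23 * 0.0114 = 3.138 W

3.138 W


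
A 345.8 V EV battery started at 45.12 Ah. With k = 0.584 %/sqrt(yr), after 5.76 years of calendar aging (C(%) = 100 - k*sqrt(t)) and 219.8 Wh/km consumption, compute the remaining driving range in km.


Step 1: capacity retention = 100 - 0.584 * sqrt(5.76) = 100 - 0.584 * 2.4 = 98.598%
Step 2: C_now = 45.12 * 98.598/100 = 44.487 Ah
Step 3: E_pack = V * C_now = 345.8 * 44.487 = 15384 Wh
Step 4: range = E_pack / consumption = 15384 / 219.8 = 69.99 km

69.99 km


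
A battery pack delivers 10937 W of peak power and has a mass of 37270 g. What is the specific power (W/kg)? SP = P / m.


Convert: m = 37270 g = 37.27 kg
SP = P / m = 10937 / 37.27 = 293.5 W/kg

293.5 W/kg


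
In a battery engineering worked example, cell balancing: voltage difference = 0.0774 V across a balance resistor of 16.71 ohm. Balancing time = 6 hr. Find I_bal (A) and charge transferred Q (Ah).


I_bal = dV / R = 0.0774 / 16.71 = 0.004632 A
Q = I_bal * t = 0.004632 * 6 = 0.02779 Ah

I=0.004632 A, Q=0.02779 Ah


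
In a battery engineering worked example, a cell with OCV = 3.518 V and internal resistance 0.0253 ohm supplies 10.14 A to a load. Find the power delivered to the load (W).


Step 1: V_terminal = OCV - I*R = 3.518 - 10.14 * 0.0253 = 3.2615 V
Step 2: P_out = V_terminal * I = 3.2615 * 10.14 = 33.07 W

33.07 W


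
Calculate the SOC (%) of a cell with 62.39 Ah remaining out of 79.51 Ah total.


SOC% = 62.39 / 79.51 * 100 = 78.47%

78.47%


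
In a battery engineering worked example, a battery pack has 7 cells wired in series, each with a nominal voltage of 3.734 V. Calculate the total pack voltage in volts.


V_pack = n * V_cell = 7 * 3.734 = 26.138 V

26.138 V


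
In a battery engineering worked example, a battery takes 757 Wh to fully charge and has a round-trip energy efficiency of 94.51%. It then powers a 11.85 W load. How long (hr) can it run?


Step 1: E_discharge = eta/100 * E_charge = 94.51/100 * 757 = 715.44 Wh
Step 2: t = E_discharge / P = 715.44 / 11.85 = 60.37 hr

60.37 hr


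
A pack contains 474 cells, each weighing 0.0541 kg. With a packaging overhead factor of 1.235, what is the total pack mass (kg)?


m_pack = n * m_cell * overhead = 474 * 0.0541 * 1.235 = 31.67 kg

31.67 kg


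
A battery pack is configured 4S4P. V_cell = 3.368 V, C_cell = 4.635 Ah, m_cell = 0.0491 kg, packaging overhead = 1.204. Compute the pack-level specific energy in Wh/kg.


Step 1: V_pack = 4 * 3.368 = 13.472 V
Step 2: C_pack = 4 * 4.635 = 18.54 Ah
Step 3: E_pack = V_pack * C_pack = 13.472 * 18.54 = 249.77 Wh
Step 4: m_pack = 4 * 4 * 0.0491 * 1.204 = 0.94586 kg
Step 5: ED = E_pack / m_pack = 249.77 / 0.94586 = 264.1 Wh/kg

264.1 Wh/kg


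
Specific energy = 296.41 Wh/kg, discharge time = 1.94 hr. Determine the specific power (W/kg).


P_specific = E / t = 296.41 / 1.94 = 152.8 W/kg

152.8 W/kg


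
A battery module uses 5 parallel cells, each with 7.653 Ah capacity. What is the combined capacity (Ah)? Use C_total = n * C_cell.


C_total = 5 * 7.653 = 38.265 Ah

38.265 Ah


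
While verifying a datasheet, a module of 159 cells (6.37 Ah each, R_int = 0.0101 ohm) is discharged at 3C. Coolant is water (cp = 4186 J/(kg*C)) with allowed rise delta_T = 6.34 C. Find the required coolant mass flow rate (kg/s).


Step 1: I = 3 * 6.37 = 19.11 A
Step 2: Q_cell = I^2 * R = 19.11^2 * 0.0101 = 3.6884 W
Step 3: Q_total = 159 * 3.6884 = 586.46 W
Step 4: m_dot = Q_total / (cp * dT) = 586.46 / (4186 * 6.34) = 0.02210 kg/s

0.02210 kg/s


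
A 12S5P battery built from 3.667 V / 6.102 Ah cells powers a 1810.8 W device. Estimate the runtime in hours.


Step 1: E_pack = Ns * V_cell * Np * C_cell = 12 * 3.667 * 5 * 6.102 = 1342.6 Wh
Step 2: t = E_pack / P = 1342.6 / 1810.8 = 0.7414 hr

0.7414 hr


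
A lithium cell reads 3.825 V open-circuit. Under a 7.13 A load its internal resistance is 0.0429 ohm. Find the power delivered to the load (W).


Step 1: V_terminal = OCV - I*R = 3.825 - 7.13 * 0.0429 = 3.5191 V
Step 2: P_out = V_terminal * I = 3.5191 * 7.13 = 25.09 W

25.09 W


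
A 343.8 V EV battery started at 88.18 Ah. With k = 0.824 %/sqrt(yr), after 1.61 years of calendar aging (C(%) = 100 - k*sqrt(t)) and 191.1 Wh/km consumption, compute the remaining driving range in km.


Step 1: capacity retention = 100 - 0.824 * sqrt(1.61) = 100 - 0.824 * 1.2689 = 98.954%
Step 2: C_now = 88.18 * 98.954/100 = 87.258 Ah
Step 3: E_pack = V * C_now = 343.8 * 87.258 = 29999 Wh
Step 4: range = E_pack / consumption = 29999 / 191.1 = 157.0 km

157.0 km


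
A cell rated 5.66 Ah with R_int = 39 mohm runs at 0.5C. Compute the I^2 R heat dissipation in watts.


Convert: R = 39 mohm = 0.039 ohm
Step 1: I = C_rate * capacity = 0.5 * 5.66 = 2.83 A
Step 2: Q = I^2 * R = 2.83^2 * 0.039 = 8.0089 * 0.039 = 0.3123 W

0.3123 W


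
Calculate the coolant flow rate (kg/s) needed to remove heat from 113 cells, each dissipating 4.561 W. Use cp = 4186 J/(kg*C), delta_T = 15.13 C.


Q_total = 113 * 4.561 = 515.39 W
m_dot = Q_total / (cp * dT) = 515.39 / (4186 * 15.13) = 0.008138 kg/s

0.008138 kg/s


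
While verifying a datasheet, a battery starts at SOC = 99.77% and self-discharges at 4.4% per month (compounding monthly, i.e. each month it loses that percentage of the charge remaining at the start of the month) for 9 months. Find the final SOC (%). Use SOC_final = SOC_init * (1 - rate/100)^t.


decay = (1 - 4.4/100)^9 = 0.66699
SOC_final = 99.77 * 0.66699 = 66.55%

66.55%


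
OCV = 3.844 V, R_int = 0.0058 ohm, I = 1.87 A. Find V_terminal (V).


V = OCV - I*R = 3.844 - 1.87 * 0.0058 = 3.833 V

3.833 V


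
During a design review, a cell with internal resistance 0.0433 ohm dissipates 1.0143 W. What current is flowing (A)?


I = sqrt(Q / R) = sqrt(1.0143 / 0.0433) = sqrt(23.425) = 4.840 A

4.840 A


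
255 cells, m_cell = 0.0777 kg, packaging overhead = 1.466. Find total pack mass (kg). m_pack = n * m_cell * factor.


m_pack = n * m_cell * overhead = 255 * 0.0777 * 1.466 = 29.05 kg

29.05 kg


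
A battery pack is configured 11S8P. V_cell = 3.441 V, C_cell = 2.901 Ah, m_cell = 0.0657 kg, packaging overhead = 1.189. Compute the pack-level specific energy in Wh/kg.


Step 1: V_pack = 11 * 3.441 = 37.851 V
Step 2: C_pack = 8 * 2.901 = 23.208 Ah
Step 3: E_pack = V_pack * C_pack = 37.851 * 23.208 = 878.45 Wh
Step 4: m_pack = 11 * 8 * 0.0657 * 1.189 = 6.8743 kg
Step 5: ED = E_pack / m_pack = 878.45 / 6.8743 = 127.8 Wh/kg

127.8 Wh/kg


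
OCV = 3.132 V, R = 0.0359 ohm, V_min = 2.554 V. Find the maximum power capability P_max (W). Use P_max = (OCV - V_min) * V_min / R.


dV = OCV - V_min = 0.578 V (so I_max = dV / R)
P_max = dV * V_min / R = 0.578 * 2.554 / 0.0359 = 41.12 W

41.12 W


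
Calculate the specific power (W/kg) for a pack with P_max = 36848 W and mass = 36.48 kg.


SP = P / m = 36848 / 36.48 = 1010 W/kg

1010 W/kg


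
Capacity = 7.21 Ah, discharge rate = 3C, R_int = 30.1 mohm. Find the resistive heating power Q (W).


Convert: R = 30.1 mohm = 0.0301 ohm
Step 1: I = C_rate * capacity = 3 * 7.21 = 21.63 A
Step 2: Q = I^2 * R = 21.63^2 * 0.0301 = 467.86 * 0.0301 = 14.08 W

14.08 W


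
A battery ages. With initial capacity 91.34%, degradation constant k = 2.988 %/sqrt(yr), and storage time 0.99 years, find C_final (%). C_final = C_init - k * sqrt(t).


sqrt(t) = sqrt(0.99) = 0.99499
C_final = 91.34 - 2.988 * 0.99499 = 88.37%

88.37%


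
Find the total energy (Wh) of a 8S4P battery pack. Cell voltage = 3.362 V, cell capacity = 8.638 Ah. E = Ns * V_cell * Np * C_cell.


V_pack = 8 * 3.362 = 26.896 V
C_pack = 4 * 8.638 = 34.552 Ah
E = V_pack * C_pack = 26.896 * 34.552 = 929.3 Wh

929.3 Wh


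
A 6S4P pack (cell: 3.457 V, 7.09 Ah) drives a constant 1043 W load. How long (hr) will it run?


Step 1: E_pack = Ns * V_cell * Np * C_cell = 6 * 3.457 * 4 * 7.09 = 588.24 Wh
Step 2: t = E_pack / P = 588.24 / 1043 = 0.5640 hr

0.5640 hr


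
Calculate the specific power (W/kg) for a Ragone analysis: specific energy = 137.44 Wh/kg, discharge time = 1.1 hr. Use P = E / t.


P_specific = E / t = 137.44 / 1.1 = 124.9 W/kg

124.9 W/kg


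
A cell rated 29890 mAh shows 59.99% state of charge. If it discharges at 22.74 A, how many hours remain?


Convert: C_total = 29890 mAh = 29.89 Ah
Step 1: remaining = SOC/100 * C_total = 59.99/100 * 29.89 = 17.931 Ah
Step 2: t = remaining / I = 17.931 / 22.74 = 0.7885 hr

0.7885 hr


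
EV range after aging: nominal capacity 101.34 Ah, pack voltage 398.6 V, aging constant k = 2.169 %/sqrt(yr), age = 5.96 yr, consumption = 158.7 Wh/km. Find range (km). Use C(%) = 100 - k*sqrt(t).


Step 1: capacity retention = 100 - 2.169 * sqrt(5.96) = 100 - 2.169 * 2.4413 = 94.705%
Step 2: C_now = 101.34 * 94.705/100 = 95.974 Ah
Step 3: E_pack = V * C_now = 398.6 * 95.974 = 38255 Wh
Step 4: range = E_pack / consumption = 38255 / 158.7 = 241.1 km

241.1 km


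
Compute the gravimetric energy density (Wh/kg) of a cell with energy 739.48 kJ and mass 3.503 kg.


Convert: E = 739.48 kJ = 205.41 Wh
ED = E / m = 205.41 / 3.503 = 58.64 Wh/kg

58.64 Wh/kg


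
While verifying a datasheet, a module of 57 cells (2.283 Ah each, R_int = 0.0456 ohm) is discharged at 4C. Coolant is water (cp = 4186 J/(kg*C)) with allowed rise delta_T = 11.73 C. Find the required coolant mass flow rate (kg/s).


Step 1: I = 4 * 2.283 = 9.132 A
Step 2: Q_cell = I^2 * R = 9.132^2 * 0.0456 = 3.8027 W
Step 3: Q_total = 57 * 3.8027 = 216.75 W
Step 4: m_dot = Q_total / (cp * dT) = 216.75 / (4186 * 11.73) = 0.004414 kg/s

0.004414 kg/s


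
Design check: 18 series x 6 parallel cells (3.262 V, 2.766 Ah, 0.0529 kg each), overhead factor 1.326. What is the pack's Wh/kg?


Step 1: V_pack = 18 * 3.262 = 58.716 V
Step 2: C_pack = 6 * 2.766 = 16.596 Ah
Step 3: E_pack = V_pack * C_pack = 58.716 * 16.596 = 974.45 Wh
Step 4: m_pack = 18 * 6 * 0.0529 * 1.326 = 7.5757 kg
Step 5: ED = E_pack / m_pack = 974.45 / 7.5757 = 128.6 Wh/kg

128.6 Wh/kg


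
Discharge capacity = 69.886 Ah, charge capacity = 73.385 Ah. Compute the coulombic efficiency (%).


Coulombic efficiency = 69.886/73.385 * 100% = 95.23%

95.23%


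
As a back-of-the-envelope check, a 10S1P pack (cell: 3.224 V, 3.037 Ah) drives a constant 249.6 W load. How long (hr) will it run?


Step 1: E_pack = Ns * V_cell * Np * C_cell = 10 * 3.224 * 1 * 3.037 = 97.913 Wh
Step 2: t = E_pack / P = 97.913 / 249.6 = 0.3923 hr

0.3923 hr


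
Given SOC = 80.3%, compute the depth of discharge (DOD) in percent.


Complement of SOC: DOD = 100% - 80.3% = 19.7%

19.7%


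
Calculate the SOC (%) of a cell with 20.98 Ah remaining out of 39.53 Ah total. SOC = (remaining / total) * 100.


SOC = (remaining / total) * 100 = (20.98 / 39.53) * 100 = 53.07%

53.07%


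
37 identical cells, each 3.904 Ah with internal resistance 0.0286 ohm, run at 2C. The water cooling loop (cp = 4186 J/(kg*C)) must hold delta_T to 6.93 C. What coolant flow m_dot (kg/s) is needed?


Step 1: I = 2 * 3.904 = 7.808 A
Step 2: Q_cell = I^2 * R = 7.808^2 * 0.0286 = 1.7436 W
Step 3: Q_total = 37 * 1.7436 = 64.513 W
Step 4: m_dot = Q_total / (cp * dT) = 64.513 / (4186 * 6.93) = 0.002224 kg/s

0.002224 kg/s


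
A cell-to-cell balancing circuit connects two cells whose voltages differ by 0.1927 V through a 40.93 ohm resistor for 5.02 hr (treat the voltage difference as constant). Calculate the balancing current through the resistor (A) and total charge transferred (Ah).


I_bal = dV / R = 0.1927 / 40.93 = 0.004708 A
Q = I_bal * t = 0.004708 * 5.02 = 0.02363 Ah

I=0.004708 A, Q=0.02363 Ah


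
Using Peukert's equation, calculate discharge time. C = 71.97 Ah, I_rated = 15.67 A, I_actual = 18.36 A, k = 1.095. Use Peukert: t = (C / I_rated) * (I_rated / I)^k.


Step 1: t_rated = C / I_rated = 71.97 / 15.67 = 4.5929 hr
Step 2: ratio = 15.67 / 18.36 = 0.85349
Step 3: ratio^k = 0.85349^1.095 = 0.84074
Step 4: t = t_rated * ratio^k = 4.5929 * 0.84074 = 3.861 hr

3.861 hr


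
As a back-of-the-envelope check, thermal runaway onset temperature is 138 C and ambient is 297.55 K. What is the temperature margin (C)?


Convert: T_ambient = 297.55 K = 24.4 C
margin = 138 - 24.4 = 113.6 C

113.6 C


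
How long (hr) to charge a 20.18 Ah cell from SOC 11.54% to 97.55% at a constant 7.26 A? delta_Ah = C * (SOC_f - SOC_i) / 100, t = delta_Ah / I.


delta_Ah = 20.18 * (97.55 - 11.54) / 100 = 17.357 Ah
t = delta_Ah / I = 17.357 / 7.26 = 2.391 hr

2.391 hr


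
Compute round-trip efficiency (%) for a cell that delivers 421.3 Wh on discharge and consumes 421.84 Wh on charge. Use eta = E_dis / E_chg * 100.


eta_e = E_dis / E_chg * 100 = 421.3 / 421.84 * 100 = 99.87%

99.87%


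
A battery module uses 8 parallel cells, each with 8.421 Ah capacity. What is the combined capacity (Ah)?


Parallel capacities add: 8 * 8.421 Ah = 67.368 Ah

67.368 Ah


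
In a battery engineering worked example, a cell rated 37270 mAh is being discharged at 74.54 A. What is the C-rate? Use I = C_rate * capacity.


Convert: capacity = 37270 mAh = 37.27 Ah
C_rate = I / capacity = 74.54 / 37.27 = 2C

2C


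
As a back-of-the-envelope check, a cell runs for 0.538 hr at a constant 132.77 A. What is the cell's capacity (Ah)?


C = I * t = 132.77 * 0.538 = 71.43 Ah

71.43 Ah


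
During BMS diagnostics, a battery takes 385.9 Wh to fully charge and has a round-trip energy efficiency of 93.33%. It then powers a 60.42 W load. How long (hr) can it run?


Step 1: E_discharge = eta/100 * E_charge = 93.33/100 * 385.9 = 360.16 Wh
Step 2: t = E_discharge / P = 360.16 / 60.42 = 5.961 hr

5.961 hr


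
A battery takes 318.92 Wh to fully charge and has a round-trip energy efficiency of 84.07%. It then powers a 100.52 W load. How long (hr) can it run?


Step 1: E_discharge = eta/100 * E_charge = 84.07/100 * 318.92 = 268.12 Wh
Step 2: t = E_discharge / P = 268.12 / 100.52 = 2.667 hr

2.667 hr


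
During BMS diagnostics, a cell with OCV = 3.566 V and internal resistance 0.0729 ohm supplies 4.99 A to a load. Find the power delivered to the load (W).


Step 1: V_terminal = OCV - I*R = 3.566 - 4.99 * 0.0729 = 3.2022 V
Step 2: P_out = V_terminal * I = 3.2022 * 4.99 = 15.98 W

15.98 W


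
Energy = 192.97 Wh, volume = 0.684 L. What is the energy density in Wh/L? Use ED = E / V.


ED = E / V = 192.97 / 0.684 = 282.1 Wh/L

282.1 Wh/L


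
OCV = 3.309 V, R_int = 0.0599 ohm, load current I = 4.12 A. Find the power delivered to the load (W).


Step 1: V_terminal = OCV - I*R = 3.309 - 4.12 * 0.0599 = 3.0622 V
Step 2: P_out = V_terminal * I = 3.0622 * 4.12 = 12.62 W

12.62 W


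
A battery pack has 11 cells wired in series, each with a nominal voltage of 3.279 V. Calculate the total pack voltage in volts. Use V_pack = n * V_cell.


With 11 cells in series at 3.279 V each, V_pack = 36.069 V

36.069 V


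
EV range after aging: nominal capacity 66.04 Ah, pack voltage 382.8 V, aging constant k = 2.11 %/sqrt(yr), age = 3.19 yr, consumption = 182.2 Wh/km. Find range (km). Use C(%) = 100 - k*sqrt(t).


Step 1: capacity retention = 100 - 2.11 * sqrt(3.19) = 100 - 2.11 * 1.7861 = 96.231%
Step 2: C_now = 66.04 * 96.231/100 = 63.551 Ah
Step 3: E_pack = V * C_now = 382.8 * 63.551 = 24327 Wh
Step 4: range = E_pack / consumption = 24327 / 182.2 = 133.5 km

133.5 km


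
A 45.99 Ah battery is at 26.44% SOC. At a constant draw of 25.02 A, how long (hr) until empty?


Step 1: remaining = SOC/100 * C_total = 26.44/100 * 45.99 = 12.16 Ah
Step 2: t = remaining / I = 12.16 / 25.02 = 0.4860 hr

0.4860 hr


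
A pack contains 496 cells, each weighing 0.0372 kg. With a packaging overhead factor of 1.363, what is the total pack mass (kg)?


Cell mass sum = 496 * 0.0372 = 18.451 kg
With overhead 1.363: m_pack = 18.451 * 1.363 = 25.15 kg

25.15 kg


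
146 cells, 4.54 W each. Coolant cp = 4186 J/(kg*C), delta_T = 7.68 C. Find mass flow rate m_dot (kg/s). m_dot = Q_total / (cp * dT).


Q_total = 146 * 4.54 = 662.84 W
m_dot = Q_total / (cp * dT) = 662.84 / (4186 * 7.68) = 0.02062 kg/s

0.02062 kg/s


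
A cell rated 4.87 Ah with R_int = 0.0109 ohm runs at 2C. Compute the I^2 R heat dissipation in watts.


Step 1: I = C_rate * capacity = 2 * 4.87 = 9.74 A
Step 2: Q = I^2 * R = 9.74^2 * 0.0109 = 94.868 * 0.0109 = 1.034 W

1.034 W


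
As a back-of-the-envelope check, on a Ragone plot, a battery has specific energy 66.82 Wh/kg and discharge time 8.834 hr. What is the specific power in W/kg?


P_specific = E / t = 66.82 / 8.834 = 7.564 W/kg

7.564 W/kg


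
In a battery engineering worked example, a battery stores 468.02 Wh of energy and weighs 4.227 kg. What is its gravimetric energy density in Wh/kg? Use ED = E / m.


Specific energy = 468.02 Wh / 4.227 kg = 110.7 Wh/kg

110.7 Wh/kg


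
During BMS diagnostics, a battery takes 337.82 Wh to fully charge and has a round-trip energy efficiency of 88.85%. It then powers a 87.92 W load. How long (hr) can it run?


Step 1: E_discharge = eta/100 * E_charge = 88.85/100 * 337.82 = 300.15 Wh
Step 2: t = E_discharge / P = 300.15 / 87.92 = 3.414 hr

3.414 hr


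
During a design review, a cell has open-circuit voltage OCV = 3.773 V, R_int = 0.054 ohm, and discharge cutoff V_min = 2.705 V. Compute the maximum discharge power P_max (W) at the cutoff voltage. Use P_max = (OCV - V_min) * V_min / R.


P_max = (OCV - V_min) * V_min / R = (3.773 - 2.705) * 2.705 / 0.054 = 1.068 * 2.705 / 0.054 = 53.50 W

53.50 W
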